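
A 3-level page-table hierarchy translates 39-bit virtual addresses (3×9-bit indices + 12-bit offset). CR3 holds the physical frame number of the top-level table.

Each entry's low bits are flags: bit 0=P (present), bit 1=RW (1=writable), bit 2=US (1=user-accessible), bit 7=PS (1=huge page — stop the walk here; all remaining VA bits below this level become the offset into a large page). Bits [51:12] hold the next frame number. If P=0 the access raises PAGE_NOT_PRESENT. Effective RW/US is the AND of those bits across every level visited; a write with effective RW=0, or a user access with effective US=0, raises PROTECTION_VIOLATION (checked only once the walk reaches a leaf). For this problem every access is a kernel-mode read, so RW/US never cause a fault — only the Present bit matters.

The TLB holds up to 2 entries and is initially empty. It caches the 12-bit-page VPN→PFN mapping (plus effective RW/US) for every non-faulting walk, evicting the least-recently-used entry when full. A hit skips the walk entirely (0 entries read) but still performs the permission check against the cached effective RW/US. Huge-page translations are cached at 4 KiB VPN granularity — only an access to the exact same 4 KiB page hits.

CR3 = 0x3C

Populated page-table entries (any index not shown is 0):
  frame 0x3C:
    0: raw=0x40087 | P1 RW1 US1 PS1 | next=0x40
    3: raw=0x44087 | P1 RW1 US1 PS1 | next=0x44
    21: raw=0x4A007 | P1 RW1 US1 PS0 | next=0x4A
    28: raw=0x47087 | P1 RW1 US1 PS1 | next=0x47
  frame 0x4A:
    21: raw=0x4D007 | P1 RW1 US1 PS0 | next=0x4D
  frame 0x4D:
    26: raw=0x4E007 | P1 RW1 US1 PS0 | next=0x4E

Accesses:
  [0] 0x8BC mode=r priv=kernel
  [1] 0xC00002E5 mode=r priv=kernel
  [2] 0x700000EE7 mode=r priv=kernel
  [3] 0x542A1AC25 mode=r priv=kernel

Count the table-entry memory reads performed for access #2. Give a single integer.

Per-access translation:
#0 VA=0x8BC (r,kernel):
  L0: frame=0x3C idx=0 entry=0x40087 [P=1 RW=1 US=1 PS=1]
  ⇒ phys 0x408BC (huge @L0)  [1 reads]
#1 VA=0xC00002E5 (r,kernel):
  L0: frame=0x3C idx=3 entry=0x44087 [P=1 RW=1 US=1 PS=1]
  ⇒ phys 0x442E5 (huge @L0)  [1 reads]
#2 VA=0x700000EE7 (r,kernel):
  L0: frame=0x3C idx=28 entry=0x47087 [P=1 RW=1 US=1 PS=1]
  ⇒ phys 0x47EE7 (huge @L0)  [1 reads]
#3 VA=0x542A1AC25 (r,kernel):
  L0: frame=0x3C idx=21 entry=0x4A007 [P=1 RW=1 US=1 PS=0]
  L1: frame=0x4A idx=21 entry=0x4D007 [P=1 RW=1 US=1 PS=0]
  L2: frame=0x4D idx=26 entry=0x4E007 [P=1 RW=1 US=1 PS=0]
  ⇒ phys 0x4EC25  [3 reads]

Entries read for #2: 1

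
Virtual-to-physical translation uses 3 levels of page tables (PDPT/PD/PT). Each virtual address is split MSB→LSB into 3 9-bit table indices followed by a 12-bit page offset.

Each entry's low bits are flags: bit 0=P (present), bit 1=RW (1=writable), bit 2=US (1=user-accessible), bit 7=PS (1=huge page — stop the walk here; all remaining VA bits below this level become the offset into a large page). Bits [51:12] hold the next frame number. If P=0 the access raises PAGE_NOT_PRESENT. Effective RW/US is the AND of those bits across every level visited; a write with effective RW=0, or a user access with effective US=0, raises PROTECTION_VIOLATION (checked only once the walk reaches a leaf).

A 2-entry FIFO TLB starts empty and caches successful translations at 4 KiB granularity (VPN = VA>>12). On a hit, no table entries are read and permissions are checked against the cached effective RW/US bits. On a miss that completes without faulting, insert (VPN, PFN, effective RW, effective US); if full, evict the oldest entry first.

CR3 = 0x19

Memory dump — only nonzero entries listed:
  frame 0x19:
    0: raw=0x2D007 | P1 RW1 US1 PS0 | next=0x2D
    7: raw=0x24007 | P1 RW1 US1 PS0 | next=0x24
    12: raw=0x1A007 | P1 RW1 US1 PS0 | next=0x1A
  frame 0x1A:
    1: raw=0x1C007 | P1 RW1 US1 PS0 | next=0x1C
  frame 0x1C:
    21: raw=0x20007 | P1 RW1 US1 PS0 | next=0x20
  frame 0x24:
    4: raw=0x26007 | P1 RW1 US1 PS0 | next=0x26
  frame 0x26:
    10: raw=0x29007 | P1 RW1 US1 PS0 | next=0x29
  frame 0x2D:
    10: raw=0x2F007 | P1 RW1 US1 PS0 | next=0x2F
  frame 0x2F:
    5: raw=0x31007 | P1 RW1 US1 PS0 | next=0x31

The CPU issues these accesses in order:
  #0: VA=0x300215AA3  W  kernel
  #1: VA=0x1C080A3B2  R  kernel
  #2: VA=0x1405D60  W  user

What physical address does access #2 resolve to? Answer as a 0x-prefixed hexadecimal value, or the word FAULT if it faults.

Trace:
#0 VA=0x300215AA3 (w,kernel):
  L0 @0x19[12] → 0x1A007  P=1,RW=1,US=1,PS=0
  L1 @0x1A[1] → 0x1C007  P=1,RW=1,US=1,PS=0
  L2 @0x1C[21] → 0x20007  P=1,RW=1,US=1,PS=0
  ⇒ phys 0x20AA3  [3 reads]
#1 VA=0x1C080A3B2 (r,kernel):
  L0 @0x19[7] → 0x24007  P=1,RW=1,US=1,PS=0
  L1 @0x24[4] → 0x26007  P=1,RW=1,US=1,PS=0
  L2 @0x26[10] → 0x29007  P=1,RW=1,US=1,PS=0
  ⇒ phys 0x293B2  [3 reads]
#2 VA=0x1405D60 (w,user):
  L0 @0x19[0] → 0x2D007  P=1,RW=1,US=1,PS=0
  L1 @0x2D[10] → 0x2F007  P=1,RW=1,US=1,PS=0
  L2 @0x2F[5] → 0x31007  P=1,RW=1,US=1,PS=0
  ⇒ phys 0x31D60  [3 reads]

Access #2 PA: 0x31D60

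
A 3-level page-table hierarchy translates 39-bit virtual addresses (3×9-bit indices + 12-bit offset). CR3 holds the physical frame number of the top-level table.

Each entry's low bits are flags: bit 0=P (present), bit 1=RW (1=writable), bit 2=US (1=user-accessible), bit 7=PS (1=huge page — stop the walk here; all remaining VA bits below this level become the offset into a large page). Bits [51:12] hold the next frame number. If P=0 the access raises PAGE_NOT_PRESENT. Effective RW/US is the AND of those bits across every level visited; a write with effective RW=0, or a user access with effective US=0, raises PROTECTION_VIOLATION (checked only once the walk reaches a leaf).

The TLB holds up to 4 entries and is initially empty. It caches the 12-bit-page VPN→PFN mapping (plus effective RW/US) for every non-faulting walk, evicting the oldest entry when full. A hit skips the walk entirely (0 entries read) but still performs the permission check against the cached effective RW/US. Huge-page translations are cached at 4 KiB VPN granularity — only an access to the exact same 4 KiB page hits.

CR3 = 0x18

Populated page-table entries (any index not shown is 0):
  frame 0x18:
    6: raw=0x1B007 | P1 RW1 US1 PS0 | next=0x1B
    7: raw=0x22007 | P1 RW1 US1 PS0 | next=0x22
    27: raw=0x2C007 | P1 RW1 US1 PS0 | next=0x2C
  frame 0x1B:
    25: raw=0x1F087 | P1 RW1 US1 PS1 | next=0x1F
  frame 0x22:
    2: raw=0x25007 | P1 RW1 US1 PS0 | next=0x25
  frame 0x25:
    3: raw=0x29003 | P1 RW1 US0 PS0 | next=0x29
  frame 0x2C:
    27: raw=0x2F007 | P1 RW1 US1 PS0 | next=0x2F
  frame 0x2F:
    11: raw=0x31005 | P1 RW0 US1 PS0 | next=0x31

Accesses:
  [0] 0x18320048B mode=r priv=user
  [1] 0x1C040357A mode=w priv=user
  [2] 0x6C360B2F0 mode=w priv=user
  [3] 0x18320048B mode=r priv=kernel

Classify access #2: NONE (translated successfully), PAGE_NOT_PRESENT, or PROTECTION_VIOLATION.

Per-access translation:
#0 VA=0x18320048B (r,user):
  L0 @0x18[6] → 0x1B007  P=1,RW=1,US=1,PS=0
  L1 @0x1B[25] → 0x1F087  P=1,RW=1,US=1,PS=1
  → PA=0x1F48B (huge @L1)  (2 entries read)
#1 VA=0x1C040357A (w,user):
  L0 @0x18[7] → 0x22007  P=1,RW=1,US=1,PS=0
  L1 @0x22[2] → 0x25007  P=1,RW=1,US=1,PS=0
  L2 @0x25[3] → 0x29003  P=1,RW=1,US=0,PS=0
  ✗ PROTECTION_VIOLATION  [3 reads]
#2 VA=0x6C360B2F0 (w,user):
  L0 @0x18[27] → 0x2C007  P=1,RW=1,US=1,PS=0
  L1 @0x2C[27] → 0x2F007  P=1,RW=1,US=1,PS=0
  L2 @0x2F[11] → 0x31005  P=1,RW=0,US=1,PS=0
  ✗ PROTECTION_VIOLATION  [3 reads]
#3 VA=0x18320048B (r,kernel):
  TLB hit vpn=0x183200 → PA=0x1F48B

Access #2 fault: PROTECTION_VIOLATION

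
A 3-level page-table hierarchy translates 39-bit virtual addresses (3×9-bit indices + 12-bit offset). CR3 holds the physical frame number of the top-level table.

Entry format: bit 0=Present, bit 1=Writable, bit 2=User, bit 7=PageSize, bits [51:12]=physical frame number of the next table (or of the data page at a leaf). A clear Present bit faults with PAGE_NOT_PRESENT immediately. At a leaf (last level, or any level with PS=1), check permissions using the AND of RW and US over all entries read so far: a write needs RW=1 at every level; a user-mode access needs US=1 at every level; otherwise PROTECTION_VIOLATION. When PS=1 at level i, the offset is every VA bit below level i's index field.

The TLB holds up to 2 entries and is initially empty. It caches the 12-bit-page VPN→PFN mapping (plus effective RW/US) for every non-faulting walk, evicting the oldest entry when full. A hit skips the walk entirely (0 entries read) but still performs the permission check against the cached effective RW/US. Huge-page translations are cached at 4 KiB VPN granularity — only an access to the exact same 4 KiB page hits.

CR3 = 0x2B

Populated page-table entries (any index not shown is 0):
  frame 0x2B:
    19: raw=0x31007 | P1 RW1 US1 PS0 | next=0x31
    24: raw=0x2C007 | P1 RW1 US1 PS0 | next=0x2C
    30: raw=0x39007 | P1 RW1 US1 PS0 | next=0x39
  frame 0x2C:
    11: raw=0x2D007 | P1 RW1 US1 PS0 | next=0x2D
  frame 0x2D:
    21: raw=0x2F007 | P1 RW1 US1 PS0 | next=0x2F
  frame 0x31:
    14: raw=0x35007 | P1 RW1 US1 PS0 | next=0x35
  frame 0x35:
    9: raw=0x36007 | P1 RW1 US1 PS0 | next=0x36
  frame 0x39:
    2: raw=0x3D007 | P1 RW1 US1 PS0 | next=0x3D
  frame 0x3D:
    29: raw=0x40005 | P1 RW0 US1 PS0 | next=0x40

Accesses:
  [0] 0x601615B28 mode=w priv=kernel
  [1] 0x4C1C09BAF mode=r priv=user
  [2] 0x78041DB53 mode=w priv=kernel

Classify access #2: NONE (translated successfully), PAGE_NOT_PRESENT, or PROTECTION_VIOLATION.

Trace:
#0 VA=0x601615B28 (w,kernel):
  L0: frame=0x2B idx=24 entry=0x2C007 [P=1 RW=1 US=1 PS=0]
  L1: frame=0x2C idx=11 entry=0x2D007 [P=1 RW=1 US=1 PS=0]
  L2: frame=0x2D idx=21 entry=0x2F007 [P=1 RW=1 US=1 PS=0]
  → PA=0x2FB28  (3 entries read)
#1 VA=0x4C1C09BAF (r,user):
  L0: frame=0x2B idx=19 entry=0x31007 [P=1 RW=1 US=1 PS=0]
  L1: frame=0x31 idx=14 entry=0x35007 [P=1 RW=1 US=1 PS=0]
  L2: frame=0x35 idx=9 entry=0x36007 [P=1 RW=1 US=1 PS=0]
  → PA=0x36BAF  (3 entries read)
#2 VA=0x78041DB53 (w,kernel):
  L0: frame=0x2B idx=30 entry=0x39007 [P=1 RW=1 US=1 PS=0]
  L1: frame=0x39 idx=2 entry=0x3D007 [P=1 RW=1 US=1 PS=0]
  L2: frame=0x3D idx=29 entry=0x40005 [P=1 RW=0 US=1 PS=0]
  ✗ PROTECTION_VIOLATION  [3 reads]

Access #2 fault: PROTECTION_VIOLATION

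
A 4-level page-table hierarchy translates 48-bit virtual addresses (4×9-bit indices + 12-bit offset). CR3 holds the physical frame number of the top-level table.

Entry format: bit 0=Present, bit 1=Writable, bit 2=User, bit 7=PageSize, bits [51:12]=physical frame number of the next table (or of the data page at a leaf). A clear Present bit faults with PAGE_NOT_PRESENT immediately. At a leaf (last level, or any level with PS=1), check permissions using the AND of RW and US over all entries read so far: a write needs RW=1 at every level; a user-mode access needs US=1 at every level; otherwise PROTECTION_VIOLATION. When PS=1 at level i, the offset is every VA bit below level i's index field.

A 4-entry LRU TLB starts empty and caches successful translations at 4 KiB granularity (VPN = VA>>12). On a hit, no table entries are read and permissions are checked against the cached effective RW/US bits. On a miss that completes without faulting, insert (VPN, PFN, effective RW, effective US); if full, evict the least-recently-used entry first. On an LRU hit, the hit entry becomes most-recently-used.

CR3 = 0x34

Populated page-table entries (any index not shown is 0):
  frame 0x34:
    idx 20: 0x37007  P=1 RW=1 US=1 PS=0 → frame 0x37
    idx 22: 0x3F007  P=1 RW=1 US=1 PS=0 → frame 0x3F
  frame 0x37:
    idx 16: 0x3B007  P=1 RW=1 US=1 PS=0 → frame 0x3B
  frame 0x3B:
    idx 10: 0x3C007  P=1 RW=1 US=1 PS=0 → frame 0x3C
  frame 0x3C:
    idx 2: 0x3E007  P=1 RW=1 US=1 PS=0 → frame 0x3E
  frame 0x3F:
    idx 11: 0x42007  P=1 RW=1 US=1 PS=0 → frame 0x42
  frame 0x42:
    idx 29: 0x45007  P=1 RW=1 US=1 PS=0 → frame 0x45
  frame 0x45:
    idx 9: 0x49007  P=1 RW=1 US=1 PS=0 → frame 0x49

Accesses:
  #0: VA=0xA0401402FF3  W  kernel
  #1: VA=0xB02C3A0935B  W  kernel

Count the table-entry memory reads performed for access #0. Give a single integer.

Per-access translation:
#0 VA=0xA0401402FF3 (w,kernel):
  L0: frame=0x34 idx=20 entry=0x37007 [P=1 RW=1 US=1 PS=0]
  L1: frame=0x37 idx=16 entry=0x3B007 [P=1 RW=1 US=1 PS=0]
  L2: frame=0x3B idx=10 entry=0x3C007 [P=1 RW=1 US=1 PS=0]
  L3: frame=0x3C idx=2 entry=0x3E007 [P=1 RW=1 US=1 PS=0]
  → PA=0x3EFF3  (4 entries read)
#1 VA=0xB02C3A0935B (w,kernel):
  L0: frame=0x34 idx=22 entry=0x3F007 [P=1 RW=1 US=1 PS=0]
  L1: frame=0x3F idx=11 entry=0x42007 [P=1 RW=1 US=1 PS=0]
  L2: frame=0x42 idx=29 entry=0x45007 [P=1 RW=1 US=1 PS=0]
  L3: frame=0x45 idx=9 entry=0x49007 [P=1 RW=1 US=1 PS=0]
  → PA=0x4935B  (4 entries read)

Entries read for #0: 4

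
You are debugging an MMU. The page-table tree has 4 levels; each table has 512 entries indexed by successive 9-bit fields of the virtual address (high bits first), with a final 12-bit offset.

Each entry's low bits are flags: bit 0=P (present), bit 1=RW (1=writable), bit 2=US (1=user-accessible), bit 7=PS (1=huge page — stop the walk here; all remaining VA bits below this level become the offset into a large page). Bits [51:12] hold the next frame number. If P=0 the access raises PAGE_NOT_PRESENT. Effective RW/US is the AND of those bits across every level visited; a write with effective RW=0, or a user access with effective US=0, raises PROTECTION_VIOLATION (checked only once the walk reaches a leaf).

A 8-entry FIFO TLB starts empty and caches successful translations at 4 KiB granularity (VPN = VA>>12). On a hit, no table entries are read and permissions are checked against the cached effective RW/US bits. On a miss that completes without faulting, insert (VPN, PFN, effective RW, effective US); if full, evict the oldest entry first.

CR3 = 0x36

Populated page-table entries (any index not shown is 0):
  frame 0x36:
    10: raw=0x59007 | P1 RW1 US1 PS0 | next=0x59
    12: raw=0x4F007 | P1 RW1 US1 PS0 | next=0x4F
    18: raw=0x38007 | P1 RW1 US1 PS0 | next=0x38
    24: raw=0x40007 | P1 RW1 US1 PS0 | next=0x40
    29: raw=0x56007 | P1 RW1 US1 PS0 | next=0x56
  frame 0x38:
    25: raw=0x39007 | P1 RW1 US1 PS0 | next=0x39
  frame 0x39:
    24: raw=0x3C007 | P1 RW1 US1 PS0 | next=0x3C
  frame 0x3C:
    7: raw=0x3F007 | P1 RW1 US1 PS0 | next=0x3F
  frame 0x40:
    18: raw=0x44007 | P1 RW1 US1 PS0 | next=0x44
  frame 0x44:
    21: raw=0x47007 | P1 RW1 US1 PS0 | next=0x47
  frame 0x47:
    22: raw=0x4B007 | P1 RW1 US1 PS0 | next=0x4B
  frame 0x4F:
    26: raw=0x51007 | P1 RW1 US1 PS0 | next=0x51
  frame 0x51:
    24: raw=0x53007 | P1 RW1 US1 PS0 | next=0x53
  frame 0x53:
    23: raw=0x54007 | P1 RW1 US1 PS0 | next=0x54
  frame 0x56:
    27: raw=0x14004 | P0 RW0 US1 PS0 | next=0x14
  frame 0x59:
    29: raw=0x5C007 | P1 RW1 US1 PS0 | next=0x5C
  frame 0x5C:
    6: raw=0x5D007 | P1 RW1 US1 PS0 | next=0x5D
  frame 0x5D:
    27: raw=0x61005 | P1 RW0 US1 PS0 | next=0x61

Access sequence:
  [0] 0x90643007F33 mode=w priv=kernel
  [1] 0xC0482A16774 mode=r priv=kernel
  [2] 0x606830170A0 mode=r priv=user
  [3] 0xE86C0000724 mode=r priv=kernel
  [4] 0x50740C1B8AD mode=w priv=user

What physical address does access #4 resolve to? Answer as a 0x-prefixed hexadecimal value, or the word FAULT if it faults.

Walk each access:
#0 VA=0x90643007F33 (w,kernel):
  L0 @0x36[18] → 0x38007  P=1,RW=1,US=1,PS=0
  L1 @0x38[25] → 0x39007  P=1,RW=1,US=1,PS=0
  L2 @0x39[24] → 0x3C007  P=1,RW=1,US=1,PS=0
  L3 @0x3C[7] → 0x3F007  P=1,RW=1,US=1,PS=0
  ⇒ phys 0x3FF33  [4 reads]
#1 VA=0xC0482A16774 (r,kernel):
  L0 @0x36[24] → 0x40007  P=1,RW=1,US=1,PS=0
  L1 @0x40[18] → 0x44007  P=1,RW=1,US=1,PS=0
  L2 @0x44[21] → 0x47007  P=1,RW=1,US=1,PS=0
  L3 @0x47[22] → 0x4B007  P=1,RW=1,US=1,PS=0
  ⇒ phys 0x4B774  [4 reads]
#2 VA=0x606830170A0 (r,user):
  L0 @0x36[12] → 0x4F007  P=1,RW=1,US=1,PS=0
  L1 @0x4F[26] → 0x51007  P=1,RW=1,US=1,PS=0
  L2 @0x51[24] → 0x53007  P=1,RW=1,US=1,PS=0
  L3 @0x53[23] → 0x54007  P=1,RW=1,US=1,PS=0
  ⇒ phys 0x540A0  [4 reads]
#3 VA=0xE86C0000724 (r,kernel):
  L0 @0x36[29] → 0x56007  P=1,RW=1,US=1,PS=0
  L1 @0x56[27] → 0x14004  P=0,RW=0,US=1,PS=0
  ⇒ fault: PAGE_NOT_PRESENT  — 2 lookups
#4 VA=0x50740C1B8AD (w,user):
  L0 @0x36[10] → 0x59007  P=1,RW=1,US=1,PS=0
  L1 @0x59[29] → 0x5C007  P=1,RW=1,US=1,PS=0
  L2 @0x5C[6] → 0x5D007  P=1,RW=1,US=1,PS=0
  L3 @0x5D[27] → 0x61005  P=1,RW=0,US=1,PS=0
  ⇒ fault: PROTECTION_VIOLATION  — 4 lookups

Access #4 PA: FAULT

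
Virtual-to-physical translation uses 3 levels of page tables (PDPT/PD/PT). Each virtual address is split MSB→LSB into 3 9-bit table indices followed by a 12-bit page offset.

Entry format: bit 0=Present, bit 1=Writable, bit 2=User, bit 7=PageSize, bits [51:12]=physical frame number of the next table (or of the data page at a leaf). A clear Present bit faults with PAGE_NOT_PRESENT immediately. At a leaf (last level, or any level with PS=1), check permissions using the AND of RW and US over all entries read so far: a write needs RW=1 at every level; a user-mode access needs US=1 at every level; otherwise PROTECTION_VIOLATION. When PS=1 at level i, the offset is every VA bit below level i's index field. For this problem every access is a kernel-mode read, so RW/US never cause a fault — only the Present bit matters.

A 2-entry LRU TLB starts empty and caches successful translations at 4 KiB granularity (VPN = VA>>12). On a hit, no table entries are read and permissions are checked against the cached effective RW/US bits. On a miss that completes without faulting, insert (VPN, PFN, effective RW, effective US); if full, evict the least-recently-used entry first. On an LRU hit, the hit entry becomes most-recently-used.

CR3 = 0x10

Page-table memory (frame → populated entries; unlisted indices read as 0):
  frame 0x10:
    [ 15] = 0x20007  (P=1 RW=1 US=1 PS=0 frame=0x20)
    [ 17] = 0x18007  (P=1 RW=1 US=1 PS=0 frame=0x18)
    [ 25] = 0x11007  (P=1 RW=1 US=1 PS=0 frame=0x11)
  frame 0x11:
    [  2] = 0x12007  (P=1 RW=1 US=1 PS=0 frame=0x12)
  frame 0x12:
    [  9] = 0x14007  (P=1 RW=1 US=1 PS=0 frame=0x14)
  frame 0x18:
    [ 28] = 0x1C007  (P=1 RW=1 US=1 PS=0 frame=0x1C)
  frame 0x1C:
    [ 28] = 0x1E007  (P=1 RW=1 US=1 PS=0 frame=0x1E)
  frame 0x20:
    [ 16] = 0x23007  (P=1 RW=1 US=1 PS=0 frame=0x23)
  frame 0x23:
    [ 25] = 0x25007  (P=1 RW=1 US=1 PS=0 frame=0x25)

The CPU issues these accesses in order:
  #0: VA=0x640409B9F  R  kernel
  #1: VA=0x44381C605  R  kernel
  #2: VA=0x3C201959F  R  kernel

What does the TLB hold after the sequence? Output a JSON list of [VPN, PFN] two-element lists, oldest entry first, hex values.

Per-access translation:
#0 VA=0x640409B9F (r,kernel):
  lvl0: tbl 0x10, slot 25 ⇒ 0x11007 (P1/RW1/US1/PS0)
  lvl1: tbl 0x11, slot 2 ⇒ 0x12007 (P1/RW1/US1/PS0)
  lvl2: tbl 0x12, slot 9 ⇒ 0x14007 (P1/RW1/US1/PS0)
  ⇒ phys 0x14B9F  [3 reads]
#1 VA=0x44381C605 (r,kernel):
  lvl0: tbl 0x10, slot 17 ⇒ 0x18007 (P1/RW1/US1/PS0)
  lvl1: tbl 0x18, slot 28 ⇒ 0x1C007 (P1/RW1/US1/PS0)
  lvl2: tbl 0x1C, slot 28 ⇒ 0x1E007 (P1/RW1/US1/PS0)
  ⇒ phys 0x1E605  [3 reads]
#2 VA=0x3C201959F (r,kernel):
  lvl0: tbl 0x10, slot 15 ⇒ 0x20007 (P1/RW1/US1/PS0)
  lvl1: tbl 0x20, slot 16 ⇒ 0x23007 (P1/RW1/US1/PS0)
  lvl2: tbl 0x23, slot 25 ⇒ 0x25007 (P1/RW1/US1/PS0)
  ⇒ phys 0x2559F  [3 reads]

TLB: [["0x44381C", "0x1E"], ["0x3C2019", "0x25"]]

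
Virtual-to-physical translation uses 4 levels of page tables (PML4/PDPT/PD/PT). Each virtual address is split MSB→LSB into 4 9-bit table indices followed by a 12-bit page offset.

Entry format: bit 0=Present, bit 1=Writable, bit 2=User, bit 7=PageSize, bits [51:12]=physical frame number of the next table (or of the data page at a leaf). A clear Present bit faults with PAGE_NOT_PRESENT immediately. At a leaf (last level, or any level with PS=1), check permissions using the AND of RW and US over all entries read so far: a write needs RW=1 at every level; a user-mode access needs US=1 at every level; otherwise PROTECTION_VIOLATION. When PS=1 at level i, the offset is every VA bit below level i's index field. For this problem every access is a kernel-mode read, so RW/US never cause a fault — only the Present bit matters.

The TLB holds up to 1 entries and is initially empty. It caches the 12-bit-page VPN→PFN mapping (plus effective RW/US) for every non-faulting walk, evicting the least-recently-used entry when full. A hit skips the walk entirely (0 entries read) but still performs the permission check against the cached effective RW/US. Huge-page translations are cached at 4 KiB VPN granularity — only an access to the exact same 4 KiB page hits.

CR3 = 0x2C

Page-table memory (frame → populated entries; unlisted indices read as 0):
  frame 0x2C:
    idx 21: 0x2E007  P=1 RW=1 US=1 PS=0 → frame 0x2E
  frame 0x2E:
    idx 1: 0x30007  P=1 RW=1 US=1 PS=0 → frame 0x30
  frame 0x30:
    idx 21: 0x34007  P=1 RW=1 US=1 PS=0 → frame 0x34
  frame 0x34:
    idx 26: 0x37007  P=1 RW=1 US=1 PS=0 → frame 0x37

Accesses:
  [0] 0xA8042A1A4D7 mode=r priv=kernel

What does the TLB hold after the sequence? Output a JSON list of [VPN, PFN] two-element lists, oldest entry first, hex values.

Per-access translation:
#0 VA=0xA8042A1A4D7 (r,kernel):
  L0: frame=0x2C idx=21 entry=0x2E007 [P=1 RW=1 US=1 PS=0]
  L1: frame=0x2E idx=1 entry=0x30007 [P=1 RW=1 US=1 PS=0]
  L2: frame=0x30 idx=21 entry=0x34007 [P=1 RW=1 US=1 PS=0]
  L3: frame=0x34 idx=26 entry=0x37007 [P=1 RW=1 US=1 PS=0]
  ⇒ phys 0x374D7  [4 reads]

TLB: [["0xA8042A1A", "0x37"]]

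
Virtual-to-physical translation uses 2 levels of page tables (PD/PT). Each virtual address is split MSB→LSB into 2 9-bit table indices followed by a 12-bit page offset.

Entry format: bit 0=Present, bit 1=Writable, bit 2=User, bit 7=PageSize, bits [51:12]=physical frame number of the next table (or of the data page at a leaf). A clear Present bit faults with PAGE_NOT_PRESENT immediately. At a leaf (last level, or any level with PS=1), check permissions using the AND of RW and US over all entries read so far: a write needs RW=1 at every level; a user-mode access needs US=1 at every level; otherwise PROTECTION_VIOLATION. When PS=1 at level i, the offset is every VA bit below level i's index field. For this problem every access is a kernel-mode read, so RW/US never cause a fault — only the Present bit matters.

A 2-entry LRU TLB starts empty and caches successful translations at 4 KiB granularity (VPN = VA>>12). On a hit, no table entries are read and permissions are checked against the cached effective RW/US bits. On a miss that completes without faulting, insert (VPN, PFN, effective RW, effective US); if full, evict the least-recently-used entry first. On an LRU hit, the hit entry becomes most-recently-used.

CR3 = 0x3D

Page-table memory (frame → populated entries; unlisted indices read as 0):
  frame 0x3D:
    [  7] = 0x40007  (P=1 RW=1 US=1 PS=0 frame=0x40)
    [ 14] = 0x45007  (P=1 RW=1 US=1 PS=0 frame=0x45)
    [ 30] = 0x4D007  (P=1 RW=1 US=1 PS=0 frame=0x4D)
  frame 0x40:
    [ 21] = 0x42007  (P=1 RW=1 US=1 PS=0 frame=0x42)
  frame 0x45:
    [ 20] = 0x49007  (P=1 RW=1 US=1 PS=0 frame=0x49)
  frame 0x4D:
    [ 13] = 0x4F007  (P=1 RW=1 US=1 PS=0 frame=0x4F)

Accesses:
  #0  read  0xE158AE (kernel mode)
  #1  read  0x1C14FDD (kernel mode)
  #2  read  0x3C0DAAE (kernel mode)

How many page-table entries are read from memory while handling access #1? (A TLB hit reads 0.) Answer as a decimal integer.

Trace:
#0 VA=0xE158AE (r,kernel):
  lvl0: tbl 0x3D, slot 7 ⇒ 0x40007 (P1/RW1/US1/PS0)
  lvl1: tbl 0x40, slot 21 ⇒ 0x42007 (P1/RW1/US1/PS0)
  ⇒ phys 0x428AE  [2 reads]
#1 VA=0x1C14FDD (r,kernel):
  lvl0: tbl 0x3D, slot 14 ⇒ 0x45007 (P1/RW1/US1/PS0)
  lvl1: tbl 0x45, slot 20 ⇒ 0x49007 (P1/RW1/US1/PS0)
  ⇒ phys 0x49FDD  [2 reads]
#2 VA=0x3C0DAAE (r,kernel):
  lvl0: tbl 0x3D, slot 30 ⇒ 0x4D007 (P1/RW1/US1/PS0)
  lvl1: tbl 0x4D, slot 13 ⇒ 0x4F007 (P1/RW1/US1/PS0)
  ⇒ phys 0x4FAAE  [2 reads]

Entries read for #1: 2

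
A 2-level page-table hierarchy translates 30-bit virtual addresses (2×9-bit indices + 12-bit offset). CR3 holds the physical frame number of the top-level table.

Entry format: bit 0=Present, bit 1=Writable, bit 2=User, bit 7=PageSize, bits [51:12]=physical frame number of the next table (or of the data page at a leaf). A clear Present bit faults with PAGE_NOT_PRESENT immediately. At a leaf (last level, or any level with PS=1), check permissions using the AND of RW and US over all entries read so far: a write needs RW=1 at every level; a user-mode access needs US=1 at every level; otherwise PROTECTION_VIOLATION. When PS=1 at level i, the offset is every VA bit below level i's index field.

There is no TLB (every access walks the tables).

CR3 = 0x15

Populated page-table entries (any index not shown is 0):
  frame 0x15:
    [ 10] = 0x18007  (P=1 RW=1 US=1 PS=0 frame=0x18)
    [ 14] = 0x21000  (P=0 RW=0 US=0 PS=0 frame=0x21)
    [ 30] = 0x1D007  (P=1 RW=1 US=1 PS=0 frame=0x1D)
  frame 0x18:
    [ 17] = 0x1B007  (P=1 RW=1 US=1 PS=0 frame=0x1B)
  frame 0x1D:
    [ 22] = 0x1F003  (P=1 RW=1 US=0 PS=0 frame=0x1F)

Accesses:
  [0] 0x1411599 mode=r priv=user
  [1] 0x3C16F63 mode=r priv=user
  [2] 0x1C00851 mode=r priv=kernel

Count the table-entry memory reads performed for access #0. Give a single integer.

Walk each access:
#0 VA=0x1411599 (r,user):
  L0 @0x15[10] → 0x18007  P=1,RW=1,US=1,PS=0
  L1 @0x18[17] → 0x1B007  P=1,RW=1,US=1,PS=0
  ⇒ phys 0x1B599  [2 reads]
#1 VA=0x3C16F63 (r,user):
  L0 @0x15[30] → 0x1D007  P=1,RW=1,US=1,PS=0
  L1 @0x1D[22] → 0x1F003  P=1,RW=1,US=0,PS=0
  ✗ PROTECTION_VIOLATION  [2 reads]
#2 VA=0x1C00851 (r,kernel):
  L0 @0x15[14] → 0x21000  P=0,RW=0,US=0,PS=0
  ✗ PAGE_NOT_PRESENT  [1 reads]

Entries read for #0: 2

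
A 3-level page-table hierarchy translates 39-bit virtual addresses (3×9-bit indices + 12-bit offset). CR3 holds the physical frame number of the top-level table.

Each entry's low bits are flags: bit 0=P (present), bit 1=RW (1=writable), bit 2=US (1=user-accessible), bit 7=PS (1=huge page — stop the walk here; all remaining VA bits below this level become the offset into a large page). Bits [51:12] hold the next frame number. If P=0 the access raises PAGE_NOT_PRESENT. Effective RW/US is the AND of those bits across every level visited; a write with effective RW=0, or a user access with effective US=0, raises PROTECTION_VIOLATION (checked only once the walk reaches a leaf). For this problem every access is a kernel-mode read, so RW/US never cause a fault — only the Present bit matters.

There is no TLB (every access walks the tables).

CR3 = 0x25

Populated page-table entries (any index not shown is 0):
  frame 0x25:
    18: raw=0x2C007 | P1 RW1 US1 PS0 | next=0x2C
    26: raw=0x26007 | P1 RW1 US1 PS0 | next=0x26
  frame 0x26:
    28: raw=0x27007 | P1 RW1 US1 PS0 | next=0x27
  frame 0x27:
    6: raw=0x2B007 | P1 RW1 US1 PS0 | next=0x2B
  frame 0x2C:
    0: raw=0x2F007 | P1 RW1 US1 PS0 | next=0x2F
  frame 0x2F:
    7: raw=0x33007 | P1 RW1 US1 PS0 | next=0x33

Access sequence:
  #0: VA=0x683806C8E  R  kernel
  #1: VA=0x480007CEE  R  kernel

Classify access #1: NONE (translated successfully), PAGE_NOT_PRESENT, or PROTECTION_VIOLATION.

Trace:
#0 VA=0x683806C8E (r,kernel):
  [0] read 0x25 idx=26: raw=0x26007 flags P=1 W=1 U=1 S=0
  [1] read 0x26 idx=28: raw=0x27007 flags P=1 W=1 U=1 S=0
  [2] read 0x27 idx=6: raw=0x2B007 flags P=1 W=1 U=1 S=0
  ✓ 0x2BC8E  — 3 lookups
#1 VA=0x480007CEE (r,kernel):
  [0] read 0x25 idx=18: raw=0x2C007 flags P=1 W=1 U=1 S=0
  [1] read 0x2C idx=0: raw=0x2F007 flags P=1 W=1 U=1 S=0
  [2] read 0x2F idx=7: raw=0x33007 flags P=1 W=1 U=1 S=0
  ✓ 0x33CEE  — 3 lookups

Access #1 fault: NONE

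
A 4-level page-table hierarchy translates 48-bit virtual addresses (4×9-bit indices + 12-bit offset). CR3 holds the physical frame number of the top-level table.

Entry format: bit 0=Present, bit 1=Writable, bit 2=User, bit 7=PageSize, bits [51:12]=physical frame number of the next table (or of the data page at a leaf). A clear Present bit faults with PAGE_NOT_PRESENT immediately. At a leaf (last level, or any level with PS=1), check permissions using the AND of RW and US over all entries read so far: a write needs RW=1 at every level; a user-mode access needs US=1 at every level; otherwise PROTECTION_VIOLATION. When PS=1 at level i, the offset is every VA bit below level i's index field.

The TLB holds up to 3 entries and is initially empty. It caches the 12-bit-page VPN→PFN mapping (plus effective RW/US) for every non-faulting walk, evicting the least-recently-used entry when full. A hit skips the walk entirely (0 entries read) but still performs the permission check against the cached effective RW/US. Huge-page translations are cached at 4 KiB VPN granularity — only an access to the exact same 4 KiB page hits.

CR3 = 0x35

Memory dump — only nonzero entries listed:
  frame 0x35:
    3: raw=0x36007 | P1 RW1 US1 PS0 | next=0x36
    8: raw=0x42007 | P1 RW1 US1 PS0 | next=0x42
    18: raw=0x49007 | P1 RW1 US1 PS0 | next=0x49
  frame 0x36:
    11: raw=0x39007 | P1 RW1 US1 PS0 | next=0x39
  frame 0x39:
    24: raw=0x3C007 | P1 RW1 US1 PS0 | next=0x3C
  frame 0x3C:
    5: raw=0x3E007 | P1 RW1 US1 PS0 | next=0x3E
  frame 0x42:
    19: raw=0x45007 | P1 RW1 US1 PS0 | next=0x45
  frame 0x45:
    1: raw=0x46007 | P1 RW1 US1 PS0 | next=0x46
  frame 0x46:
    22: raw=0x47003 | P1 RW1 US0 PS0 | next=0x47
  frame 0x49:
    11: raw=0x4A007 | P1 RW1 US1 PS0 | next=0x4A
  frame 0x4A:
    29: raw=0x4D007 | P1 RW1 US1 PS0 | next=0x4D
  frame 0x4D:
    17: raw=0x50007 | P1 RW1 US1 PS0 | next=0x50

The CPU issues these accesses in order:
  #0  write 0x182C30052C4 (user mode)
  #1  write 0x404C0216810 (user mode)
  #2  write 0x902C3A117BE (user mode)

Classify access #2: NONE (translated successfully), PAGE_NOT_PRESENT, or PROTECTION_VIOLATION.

Trace:
#0 VA=0x182C30052C4 (w,user):
  lvl0: tbl 0x35, slot 3 ⇒ 0x36007 (P1/RW1/US1/PS0)
  lvl1: tbl 0x36, slot 11 ⇒ 0x39007 (P1/RW1/US1/PS0)
  lvl2: tbl 0x39, slot 24 ⇒ 0x3C007 (P1/RW1/US1/PS0)
  lvl3: tbl 0x3C, slot 5 ⇒ 0x3E007 (P1/RW1/US1/PS0)
  → PA=0x3E2C4  (4 entries read)
#1 VA=0x404C0216810 (w,user):
  lvl0: tbl 0x35, slot 8 ⇒ 0x42007 (P1/RW1/US1/PS0)
  lvl1: tbl 0x42, slot 19 ⇒ 0x45007 (P1/RW1/US1/PS0)
  lvl2: tbl 0x45, slot 1 ⇒ 0x46007 (P1/RW1/US1/PS0)
  lvl3: tbl 0x46, slot 22 ⇒ 0x47003 (P1/RW1/US0/PS0)
  → PROTECTION_VIOLATION  (4 entries read)
#2 VA=0x902C3A117BE (w,user):
  lvl0: tbl 0x35, slot 18 ⇒ 0x49007 (P1/RW1/US1/PS0)
  lvl1: tbl 0x49, slot 11 ⇒ 0x4A007 (P1/RW1/US1/PS0)
  lvl2: tbl 0x4A, slot 29 ⇒ 0x4D007 (P1/RW1/US1/PS0)
  lvl3: tbl 0x4D, slot 17 ⇒ 0x50007 (P1/RW1/US1/PS0)
  → PA=0x507BE  (4 entries read)

Access #2 fault: NONE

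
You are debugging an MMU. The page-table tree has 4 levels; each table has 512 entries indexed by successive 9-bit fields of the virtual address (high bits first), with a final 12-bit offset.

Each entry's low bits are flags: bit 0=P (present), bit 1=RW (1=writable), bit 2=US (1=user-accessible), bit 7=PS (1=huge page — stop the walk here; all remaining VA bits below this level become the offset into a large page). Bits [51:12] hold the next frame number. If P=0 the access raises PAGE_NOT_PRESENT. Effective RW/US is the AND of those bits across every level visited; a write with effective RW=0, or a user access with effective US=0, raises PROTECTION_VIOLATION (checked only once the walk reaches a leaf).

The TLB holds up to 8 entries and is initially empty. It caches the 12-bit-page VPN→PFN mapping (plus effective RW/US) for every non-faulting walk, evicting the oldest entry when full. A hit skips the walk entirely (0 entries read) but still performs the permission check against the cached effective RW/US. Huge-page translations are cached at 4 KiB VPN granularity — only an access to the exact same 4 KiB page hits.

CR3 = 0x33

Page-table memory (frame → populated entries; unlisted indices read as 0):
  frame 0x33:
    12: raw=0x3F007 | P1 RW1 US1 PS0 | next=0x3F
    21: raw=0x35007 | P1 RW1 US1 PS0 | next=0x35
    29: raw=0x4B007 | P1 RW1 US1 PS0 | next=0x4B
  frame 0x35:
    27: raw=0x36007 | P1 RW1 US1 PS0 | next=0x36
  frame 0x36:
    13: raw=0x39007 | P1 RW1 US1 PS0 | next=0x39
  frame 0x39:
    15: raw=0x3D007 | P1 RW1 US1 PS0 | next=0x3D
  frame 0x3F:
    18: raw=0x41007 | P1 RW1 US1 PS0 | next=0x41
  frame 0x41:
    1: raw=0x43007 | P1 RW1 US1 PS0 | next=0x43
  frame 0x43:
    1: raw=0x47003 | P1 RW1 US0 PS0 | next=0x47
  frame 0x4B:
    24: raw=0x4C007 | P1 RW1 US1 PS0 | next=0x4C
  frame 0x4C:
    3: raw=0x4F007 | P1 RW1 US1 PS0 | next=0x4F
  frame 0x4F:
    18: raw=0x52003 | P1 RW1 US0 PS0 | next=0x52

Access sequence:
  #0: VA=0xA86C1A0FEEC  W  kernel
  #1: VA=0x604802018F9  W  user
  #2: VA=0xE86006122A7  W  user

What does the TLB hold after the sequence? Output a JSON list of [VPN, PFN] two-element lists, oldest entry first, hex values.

Trace:
#0 VA=0xA86C1A0FEEC (w,kernel):
  L0 @0x33[21] → 0x35007  P=1,RW=1,US=1,PS=0
  L1 @0x35[27] → 0x36007  P=1,RW=1,US=1,PS=0
  L2 @0x36[13] → 0x39007  P=1,RW=1,US=1,PS=0
  L3 @0x39[15] → 0x3D007  P=1,RW=1,US=1,PS=0
  ✓ 0x3DEEC  — 4 lookups
#1 VA=0x604802018F9 (w,user):
  L0 @0x33[12] → 0x3F007  P=1,RW=1,US=1,PS=0
  L1 @0x3F[18] → 0x41007  P=1,RW=1,US=1,PS=0
  L2 @0x41[1] → 0x43007  P=1,RW=1,US=1,PS=0
  L3 @0x43[1] → 0x47003  P=1,RW=1,US=0,PS=0
  ⇒ fault: PROTECTION_VIOLATION  — 4 lookups
#2 VA=0xE86006122A7 (w,user):
  L0 @0x33[29] → 0x4B007  P=1,RW=1,US=1,PS=0
  L1 @0x4B[24] → 0x4C007  P=1,RW=1,US=1,PS=0
  L2 @0x4C[3] → 0x4F007  P=1,RW=1,US=1,PS=0
  L3 @0x4F[18] → 0x52003  P=1,RW=1,US=0,PS=0
  ⇒ fault: PROTECTION_VIOLATION  — 4 lookups

TLB: [["0xA86C1A0F", "0x3D"]]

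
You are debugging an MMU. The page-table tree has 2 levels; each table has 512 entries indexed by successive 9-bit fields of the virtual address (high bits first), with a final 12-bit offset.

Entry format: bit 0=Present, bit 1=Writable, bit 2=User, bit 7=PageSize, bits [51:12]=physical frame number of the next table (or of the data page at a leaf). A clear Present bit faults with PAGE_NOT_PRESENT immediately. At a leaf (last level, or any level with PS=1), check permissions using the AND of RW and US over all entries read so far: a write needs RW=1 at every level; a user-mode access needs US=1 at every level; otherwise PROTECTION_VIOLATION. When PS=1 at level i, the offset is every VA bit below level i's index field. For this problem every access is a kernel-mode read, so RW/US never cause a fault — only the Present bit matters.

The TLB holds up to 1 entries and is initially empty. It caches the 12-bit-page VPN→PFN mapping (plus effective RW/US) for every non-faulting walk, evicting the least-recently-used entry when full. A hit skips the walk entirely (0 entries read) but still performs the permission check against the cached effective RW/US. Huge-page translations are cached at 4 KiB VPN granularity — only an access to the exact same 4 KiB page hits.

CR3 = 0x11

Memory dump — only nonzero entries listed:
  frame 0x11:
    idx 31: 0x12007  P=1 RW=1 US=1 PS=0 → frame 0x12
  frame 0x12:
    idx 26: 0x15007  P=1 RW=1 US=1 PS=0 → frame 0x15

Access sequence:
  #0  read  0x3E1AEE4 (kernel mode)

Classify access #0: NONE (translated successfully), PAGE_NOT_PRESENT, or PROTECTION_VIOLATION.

Trace:
#0 VA=0x3E1AEE4 (r,kernel):
  L0: frame=0x11 idx=31 entry=0x12007 [P=1 RW=1 US=1 PS=0]
  L1: frame=0x12 idx=26 entry=0x15007 [P=1 RW=1 US=1 PS=0]
  ⇒ phys 0x15EE4  [2 reads]

Access #0 fault: NONE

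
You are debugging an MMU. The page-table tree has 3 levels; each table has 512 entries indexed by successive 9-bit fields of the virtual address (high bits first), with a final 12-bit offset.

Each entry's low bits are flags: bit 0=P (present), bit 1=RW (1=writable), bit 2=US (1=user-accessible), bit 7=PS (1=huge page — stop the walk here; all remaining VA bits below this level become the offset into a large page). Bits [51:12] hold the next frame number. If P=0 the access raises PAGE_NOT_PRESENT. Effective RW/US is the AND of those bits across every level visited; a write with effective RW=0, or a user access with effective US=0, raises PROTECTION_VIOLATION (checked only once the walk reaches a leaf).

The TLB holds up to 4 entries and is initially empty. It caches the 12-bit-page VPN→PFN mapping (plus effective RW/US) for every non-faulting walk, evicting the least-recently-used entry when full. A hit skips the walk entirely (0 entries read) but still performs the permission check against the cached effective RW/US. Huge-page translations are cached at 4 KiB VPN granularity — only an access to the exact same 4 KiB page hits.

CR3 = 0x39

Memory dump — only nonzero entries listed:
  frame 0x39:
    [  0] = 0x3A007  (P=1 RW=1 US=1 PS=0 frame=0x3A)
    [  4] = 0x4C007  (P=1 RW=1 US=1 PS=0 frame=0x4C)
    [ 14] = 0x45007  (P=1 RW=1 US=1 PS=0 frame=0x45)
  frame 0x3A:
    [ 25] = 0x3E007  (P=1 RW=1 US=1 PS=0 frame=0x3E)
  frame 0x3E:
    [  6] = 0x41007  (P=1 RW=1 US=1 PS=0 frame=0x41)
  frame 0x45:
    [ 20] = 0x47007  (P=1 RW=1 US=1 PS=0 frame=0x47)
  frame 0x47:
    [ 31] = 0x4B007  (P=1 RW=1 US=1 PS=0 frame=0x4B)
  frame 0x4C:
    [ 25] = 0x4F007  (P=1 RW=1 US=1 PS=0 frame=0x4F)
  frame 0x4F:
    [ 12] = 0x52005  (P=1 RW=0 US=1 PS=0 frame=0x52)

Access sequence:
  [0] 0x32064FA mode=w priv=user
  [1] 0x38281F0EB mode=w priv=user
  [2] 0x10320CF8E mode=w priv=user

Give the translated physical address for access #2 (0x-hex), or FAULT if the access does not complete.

Walk each access:
#0 VA=0x32064FA (w,user):
  L0 @0x39[0] → 0x3A007  P=1,RW=1,US=1,PS=0
  L1 @0x3A[25] → 0x3E007  P=1,RW=1,US=1,PS=0
  L2 @0x3E[6] → 0x41007  P=1,RW=1,US=1,PS=0
  → PA=0x414FA  (3 entries read)
#1 VA=0x38281F0EB (w,user):
  L0 @0x39[14] → 0x45007  P=1,RW=1,US=1,PS=0
  L1 @0x45[20] → 0x47007  P=1,RW=1,US=1,PS=0
  L2 @0x47[31] → 0x4B007  P=1,RW=1,US=1,PS=0
  → PA=0x4B0EB  (3 entries read)
#2 VA=0x10320CF8E (w,user):
  L0 @0x39[4] → 0x4C007  P=1,RW=1,US=1,PS=0
  L1 @0x4C[25] → 0x4F007  P=1,RW=1,US=1,PS=0
  L2 @0x4F[12] → 0x52005  P=1,RW=0,US=1,PS=0
  ⇒ fault: PROTECTION_VIOLATION  — 3 lookups

Access #2 PA: FAULT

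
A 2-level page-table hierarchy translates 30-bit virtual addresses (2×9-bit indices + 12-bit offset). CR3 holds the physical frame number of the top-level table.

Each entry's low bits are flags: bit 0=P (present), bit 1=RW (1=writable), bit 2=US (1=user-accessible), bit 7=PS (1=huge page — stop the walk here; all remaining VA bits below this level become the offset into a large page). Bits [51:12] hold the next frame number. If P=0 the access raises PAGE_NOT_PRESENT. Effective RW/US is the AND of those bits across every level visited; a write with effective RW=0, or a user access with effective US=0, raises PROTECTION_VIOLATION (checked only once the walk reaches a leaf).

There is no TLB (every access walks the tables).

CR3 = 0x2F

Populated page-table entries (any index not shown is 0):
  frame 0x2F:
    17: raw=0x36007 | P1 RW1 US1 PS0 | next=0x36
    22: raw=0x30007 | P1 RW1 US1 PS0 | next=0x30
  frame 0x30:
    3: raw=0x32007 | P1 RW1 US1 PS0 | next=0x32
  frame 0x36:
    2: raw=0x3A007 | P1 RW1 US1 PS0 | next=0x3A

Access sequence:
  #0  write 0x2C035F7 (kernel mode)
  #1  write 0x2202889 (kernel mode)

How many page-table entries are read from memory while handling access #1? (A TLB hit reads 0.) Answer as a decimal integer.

Per-access translation:
#0 VA=0x2C035F7 (w,kernel):
  [0] read 0x2F idx=22: raw=0x30007 flags P=1 W=1 U=1 S=0
  [1] read 0x30 idx=3: raw=0x32007 flags P=1 W=1 U=1 S=0
  ✓ 0x325F7  — 2 lookups
#1 VA=0x2202889 (w,kernel):
  [0] read 0x2F idx=17: raw=0x36007 flags P=1 W=1 U=1 S=0
  [1] read 0x36 idx=2: raw=0x3A007 flags P=1 W=1 U=1 S=0
  ✓ 0x3A889  — 2 lookups

Entries read for #1: 2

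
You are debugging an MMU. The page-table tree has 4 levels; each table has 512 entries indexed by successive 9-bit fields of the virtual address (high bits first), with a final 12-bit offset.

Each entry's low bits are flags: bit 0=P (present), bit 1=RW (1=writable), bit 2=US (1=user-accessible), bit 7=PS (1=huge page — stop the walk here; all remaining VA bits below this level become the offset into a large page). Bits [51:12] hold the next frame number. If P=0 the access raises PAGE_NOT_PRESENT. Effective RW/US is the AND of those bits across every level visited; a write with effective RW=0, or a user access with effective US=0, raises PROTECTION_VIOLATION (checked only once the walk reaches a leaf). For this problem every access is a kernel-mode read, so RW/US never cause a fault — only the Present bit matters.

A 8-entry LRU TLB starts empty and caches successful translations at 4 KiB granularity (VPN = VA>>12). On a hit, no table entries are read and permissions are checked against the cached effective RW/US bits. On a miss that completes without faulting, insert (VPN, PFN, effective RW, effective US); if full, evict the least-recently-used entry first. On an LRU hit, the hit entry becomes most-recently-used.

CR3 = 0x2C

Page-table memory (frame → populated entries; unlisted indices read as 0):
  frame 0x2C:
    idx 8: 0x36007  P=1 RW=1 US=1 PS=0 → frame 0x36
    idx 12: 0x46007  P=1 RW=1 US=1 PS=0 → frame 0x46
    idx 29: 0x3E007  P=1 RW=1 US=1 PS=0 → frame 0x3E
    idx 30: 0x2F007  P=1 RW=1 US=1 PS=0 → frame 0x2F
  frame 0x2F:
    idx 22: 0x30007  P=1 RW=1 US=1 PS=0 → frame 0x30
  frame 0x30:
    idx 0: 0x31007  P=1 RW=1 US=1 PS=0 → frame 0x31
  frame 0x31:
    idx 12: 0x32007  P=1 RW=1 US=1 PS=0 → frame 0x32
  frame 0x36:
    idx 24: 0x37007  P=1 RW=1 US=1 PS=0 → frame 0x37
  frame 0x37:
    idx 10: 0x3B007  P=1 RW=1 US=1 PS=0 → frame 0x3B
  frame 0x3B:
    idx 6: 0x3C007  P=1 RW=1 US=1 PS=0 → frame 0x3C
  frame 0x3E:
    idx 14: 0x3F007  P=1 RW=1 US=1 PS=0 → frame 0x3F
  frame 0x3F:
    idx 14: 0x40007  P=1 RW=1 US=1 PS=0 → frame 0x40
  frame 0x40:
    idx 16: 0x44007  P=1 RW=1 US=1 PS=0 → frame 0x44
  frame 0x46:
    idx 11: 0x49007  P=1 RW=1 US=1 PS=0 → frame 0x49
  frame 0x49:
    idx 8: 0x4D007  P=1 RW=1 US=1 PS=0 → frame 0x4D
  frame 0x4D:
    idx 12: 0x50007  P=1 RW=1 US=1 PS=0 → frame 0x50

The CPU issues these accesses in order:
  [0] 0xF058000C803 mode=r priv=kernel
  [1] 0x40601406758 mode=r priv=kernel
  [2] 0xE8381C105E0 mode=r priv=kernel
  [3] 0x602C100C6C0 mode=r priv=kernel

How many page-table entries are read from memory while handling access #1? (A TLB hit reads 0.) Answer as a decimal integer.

Trace:
#0 VA=0xF058000C803 (r,kernel):
  L0: frame=0x2C idx=30 entry=0x2F007 [P=1 RW=1 US=1 PS=0]
  L1: frame=0x2F idx=22 entry=0x30007 [P=1 RW=1 US=1 PS=0]
  L2: frame=0x30 idx=0 entry=0x31007 [P=1 RW=1 US=1 PS=0]
  L3: frame=0x31 idx=12 entry=0x32007 [P=1 RW=1 US=1 PS=0]
  → PA=0x32803  (4 entries read)
#1 VA=0x40601406758 (r,kernel):
  L0: frame=0x2C idx=8 entry=0x36007 [P=1 RW=1 US=1 PS=0]
  L1: frame=0x36 idx=24 entry=0x37007 [P=1 RW=1 US=1 PS=0]
  L2: frame=0x37 idx=10 entry=0x3B007 [P=1 RW=1 US=1 PS=0]
  L3: frame=0x3B idx=6 entry=0x3C007 [P=1 RW=1 US=1 PS=0]
  → PA=0x3C758  (4 entries read)
#2 VA=0xE8381C105E0 (r,kernel):
  L0: frame=0x2C idx=29 entry=0x3E007 [P=1 RW=1 US=1 PS=0]
  L1: frame=0x3E idx=14 entry=0x3F007 [P=1 RW=1 US=1 PS=0]
  L2: frame=0x3F idx=14 entry=0x40007 [P=1 RW=1 US=1 PS=0]
  L3: frame=0x40 idx=16 entry=0x44007 [P=1 RW=1 US=1 PS=0]
  → PA=0x445E0  (4 entries read)
#3 VA=0x602C100C6C0 (r,kernel):
  L0: frame=0x2C idx=12 entry=0x46007 [P=1 RW=1 US=1 PS=0]
  L1: frame=0x46 idx=11 entry=0x49007 [P=1 RW=1 US=1 PS=0]
  L2: frame=0x49 idx=8 entry=0x4D007 [P=1 RW=1 US=1 PS=0]
  L3: frame=0x4D idx=12 entry=0x50007 [P=1 RW=1 US=1 PS=0]
  → PA=0x506C0  (4 entries read)

Entries read for #1: 4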